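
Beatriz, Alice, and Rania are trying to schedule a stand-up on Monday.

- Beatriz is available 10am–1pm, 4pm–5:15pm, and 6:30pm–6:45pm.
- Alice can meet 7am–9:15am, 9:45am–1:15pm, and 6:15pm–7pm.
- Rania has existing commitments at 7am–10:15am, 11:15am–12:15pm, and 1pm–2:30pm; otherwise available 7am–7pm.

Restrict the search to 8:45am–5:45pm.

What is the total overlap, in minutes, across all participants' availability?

Rania free within 07:00–19:00: 10:15–11:15, 12:15–13:00, 14:30–19:00.
Beatriz ∩ Alice: 10:00–13:00, 18:30–18:45.
Beatriz ∩ Alice ∩ Rania: 10:15–11:15, 12:15–13:00, 18:30–18:45.
Restricted to 08:45–17:45: 10:15–11:15, 12:15–13:00.
Total common minutes: 60 + 45 = 105.

105 minutes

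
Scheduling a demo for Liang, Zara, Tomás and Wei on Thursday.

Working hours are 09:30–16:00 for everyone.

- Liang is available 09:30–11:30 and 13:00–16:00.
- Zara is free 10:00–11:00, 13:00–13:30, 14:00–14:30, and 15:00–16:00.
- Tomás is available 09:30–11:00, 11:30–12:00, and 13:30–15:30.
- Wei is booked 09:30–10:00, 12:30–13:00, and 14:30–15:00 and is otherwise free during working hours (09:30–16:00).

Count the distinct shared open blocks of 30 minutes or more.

Wei free within 09:30–16:00: 10:00–12:30, 13:00–14:30, 15:00–16:00.
Liang ∩ Zara: 10:00–11:00, 13:00–13:30, 14:00–14:30, 15:00–16:00.
Liang ∩ Zara ∩ Tomás: 10:00–11:00, 14:00–14:30, 15:00–15:30.
Liang ∩ Zara ∩ Tomás ∩ Wei: 10:00–11:00, 14:00–14:30, 15:00–15:30.
Windows ≥ 30 min: 10:00–11:00, 14:00–14:30, 15:00–15:30.
That's 3 windows.

3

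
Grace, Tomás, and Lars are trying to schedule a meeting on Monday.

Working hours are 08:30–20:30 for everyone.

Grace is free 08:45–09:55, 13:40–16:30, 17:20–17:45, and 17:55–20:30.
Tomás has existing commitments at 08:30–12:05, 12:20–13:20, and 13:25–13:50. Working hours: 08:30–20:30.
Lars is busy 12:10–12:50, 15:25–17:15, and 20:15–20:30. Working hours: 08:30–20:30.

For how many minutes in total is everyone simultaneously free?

Tomás free within 08:30–20:30: 12:05–12:20, 13:20–13:25, 13:50–20:30.
Lars free within 08:30–20:30: 08:30–12:10, 12:50–15:25, 17:15–20:15.
Grace ∩ Tomás: 13:50–16:30, 17:20–17:45, 17:55–20:30.
Grace ∩ Tomás ∩ Lars: 13:50–15:25, 17:20–17:45, 17:55–20:15.
Total common minutes: 95 + 25 + 140 = 260.

260 minutes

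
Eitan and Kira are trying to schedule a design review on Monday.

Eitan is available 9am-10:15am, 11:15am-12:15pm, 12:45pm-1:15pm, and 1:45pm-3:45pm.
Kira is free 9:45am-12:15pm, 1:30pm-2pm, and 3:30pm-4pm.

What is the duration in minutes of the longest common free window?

60 minutes

Eitan ∩ Kira: 09:45–10:15, 11:15–12:15, 13:45–14:00, 15:30–15:45.
Common window lengths: 30, 60, 15, 15 min; longest is 60.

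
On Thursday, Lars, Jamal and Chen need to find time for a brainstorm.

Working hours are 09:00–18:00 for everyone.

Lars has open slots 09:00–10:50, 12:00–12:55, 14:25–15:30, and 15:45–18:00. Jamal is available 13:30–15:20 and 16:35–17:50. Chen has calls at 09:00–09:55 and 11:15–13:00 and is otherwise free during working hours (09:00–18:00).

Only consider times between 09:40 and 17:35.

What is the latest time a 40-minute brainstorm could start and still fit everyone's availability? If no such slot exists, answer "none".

16:55

Chen free within 09:00–18:00: 09:55–11:15, 13:00–18:00.
Lars ∩ Jamal: 14:25–15:20, 16:35–17:50.
Lars ∩ Jamal ∩ Chen: 14:25–15:20, 16:35–17:50.
Restricted to 09:40–17:35: 14:25–15:20, 16:35–17:35.
Windows ≥ 40 min: 14:25–15:20, 16:35–17:35.
Latest start in the last window 16:35–17:35 is 17:35 − 40 min = 16:55.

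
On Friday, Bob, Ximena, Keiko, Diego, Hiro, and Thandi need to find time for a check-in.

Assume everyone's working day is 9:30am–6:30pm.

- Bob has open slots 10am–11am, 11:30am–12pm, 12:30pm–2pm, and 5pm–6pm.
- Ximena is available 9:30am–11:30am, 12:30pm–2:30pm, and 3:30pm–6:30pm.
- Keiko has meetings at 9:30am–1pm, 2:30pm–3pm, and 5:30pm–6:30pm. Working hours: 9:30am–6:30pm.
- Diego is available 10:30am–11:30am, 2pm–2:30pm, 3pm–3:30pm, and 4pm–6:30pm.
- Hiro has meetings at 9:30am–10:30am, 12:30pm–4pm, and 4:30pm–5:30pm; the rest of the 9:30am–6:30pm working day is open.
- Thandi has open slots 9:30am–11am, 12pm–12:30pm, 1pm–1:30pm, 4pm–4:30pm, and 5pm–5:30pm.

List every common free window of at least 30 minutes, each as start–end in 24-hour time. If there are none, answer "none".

Keiko free within 09:30–18:30: 13:00–14:30, 15:00–17:30.
Hiro free within 09:30–18:30: 10:30–12:30, 16:00–16:30, 17:30–18:30.
Bob ∩ Ximena: 10:00–11:00, 12:30–14:00, 17:00–18:00.
Bob ∩ Ximena ∩ Keiko: 13:00–14:00, 17:00–17:30.
Bob ∩ Ximena ∩ Keiko ∩ Diego: 17:00–17:30.
Bob ∩ Ximena ∩ Keiko ∩ Diego ∩ Hiro: (none).
Bob ∩ Ximena ∩ Keiko ∩ Diego ∩ Hiro ∩ Thandi: (none).
Windows ≥ 30 min: (none).

none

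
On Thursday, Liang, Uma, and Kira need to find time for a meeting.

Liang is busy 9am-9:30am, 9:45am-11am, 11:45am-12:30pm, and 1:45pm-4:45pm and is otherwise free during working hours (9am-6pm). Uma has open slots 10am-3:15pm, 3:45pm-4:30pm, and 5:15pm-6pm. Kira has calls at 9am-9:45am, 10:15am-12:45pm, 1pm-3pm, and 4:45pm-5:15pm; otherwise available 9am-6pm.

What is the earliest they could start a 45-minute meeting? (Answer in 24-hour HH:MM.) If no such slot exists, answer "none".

Liang free within 09:00–18:00: 09:30–09:45, 11:00–11:45, 12:30–13:45, 16:45–18:00.
Kira free within 09:00–18:00: 09:45–10:15, 12:45–13:00, 15:00–16:45, 17:15–18:00.
Liang ∩ Uma: 11:00–11:45, 12:30–13:45, 17:15–18:00.
Liang ∩ Uma ∩ Kira: 12:45–13:00, 17:15–18:00.
Windows ≥ 45 min: 17:15–18:00.
Earliest such window starts at 17:15.

17:15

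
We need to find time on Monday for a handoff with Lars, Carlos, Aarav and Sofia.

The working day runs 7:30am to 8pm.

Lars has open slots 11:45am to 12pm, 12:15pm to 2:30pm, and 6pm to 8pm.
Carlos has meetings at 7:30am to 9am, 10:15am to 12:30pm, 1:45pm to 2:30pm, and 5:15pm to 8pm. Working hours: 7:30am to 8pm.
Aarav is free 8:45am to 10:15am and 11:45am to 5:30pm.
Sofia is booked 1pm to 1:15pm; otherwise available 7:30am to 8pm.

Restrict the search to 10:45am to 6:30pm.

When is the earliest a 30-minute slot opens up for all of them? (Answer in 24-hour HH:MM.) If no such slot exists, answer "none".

12:30

Carlos free within 07:30–20:00: 09:00–10:15, 12:30–13:45, 14:30–17:15.
Sofia free within 07:30–20:00: 07:30–13:00, 13:15–20:00.
Lars ∩ Carlos: 12:30–13:45.
Lars ∩ Carlos ∩ Aarav: 12:30–13:45.
Lars ∩ Carlos ∩ Aarav ∩ Sofia: 12:30–13:00, 13:15–13:45.
Restricted to 10:45–18:30: 12:30–13:00, 13:15–13:45.
Windows ≥ 30 min: 12:30–13:00, 13:15–13:45.
Earliest such window starts at 12:30.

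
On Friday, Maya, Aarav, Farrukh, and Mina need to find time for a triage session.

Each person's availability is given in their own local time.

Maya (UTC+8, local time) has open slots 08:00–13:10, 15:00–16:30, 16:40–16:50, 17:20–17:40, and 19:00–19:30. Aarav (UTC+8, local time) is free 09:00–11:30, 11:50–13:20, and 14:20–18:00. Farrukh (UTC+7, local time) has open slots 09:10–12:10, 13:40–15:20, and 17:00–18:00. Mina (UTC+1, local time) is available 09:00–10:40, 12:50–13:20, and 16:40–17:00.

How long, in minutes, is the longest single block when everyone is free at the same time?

Maya → UTC: 00:00–05:10, 07:00–08:30, 08:40–08:50, 09:20–09:40, 11:00–11:30.
Aarav → UTC: 01:00–03:30, 03:50–05:20, 06:20–10:00.
Farrukh → UTC: 02:10–05:10, 06:40–08:20, 10:00–11:00.
Mina → UTC: 08:00–09:40, 11:50–12:20, 15:40–16:00.
Maya ∩ Aarav: 01:00–03:30, 03:50–05:10, 07:00–08:30, 08:40–08:50, 09:20–09:40.
Maya ∩ Aarav ∩ Farrukh: 02:10–03:30, 03:50–05:10, 07:00–08:20.
Maya ∩ Aarav ∩ Farrukh ∩ Mina: 08:00–08:20.
Single common window of 20 minutes.

20 minutes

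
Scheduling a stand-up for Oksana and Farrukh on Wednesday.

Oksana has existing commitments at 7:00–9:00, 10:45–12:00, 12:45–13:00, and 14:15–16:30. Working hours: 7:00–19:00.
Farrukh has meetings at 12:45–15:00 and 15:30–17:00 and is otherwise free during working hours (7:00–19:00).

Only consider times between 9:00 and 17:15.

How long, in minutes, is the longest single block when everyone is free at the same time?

105 minutes

Oksana free within 07:00–19:00: 09:00–10:45, 12:00–12:45, 13:00–14:15, 16:30–19:00.
Farrukh free within 07:00–19:00: 07:00–12:45, 15:00–15:30, 17:00–19:00.
Oksana ∩ Farrukh: 09:00–10:45, 12:00–12:45, 17:00–19:00.
Restricted to 09:00–17:15: 09:00–10:45, 12:00–12:45, 17:00–17:15.
Common window lengths: 105, 45, 15 min; longest is 105.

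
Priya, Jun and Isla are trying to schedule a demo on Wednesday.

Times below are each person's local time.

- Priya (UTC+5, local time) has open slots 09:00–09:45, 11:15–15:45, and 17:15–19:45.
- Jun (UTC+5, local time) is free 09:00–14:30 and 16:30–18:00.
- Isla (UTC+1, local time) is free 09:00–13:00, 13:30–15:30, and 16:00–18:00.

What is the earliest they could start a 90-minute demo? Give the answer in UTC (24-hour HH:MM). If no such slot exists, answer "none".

Priya → UTC: 04:00–04:45, 06:15–10:45, 12:15–14:45.
Jun → UTC: 04:00–09:30, 11:30–13:00.
Isla → UTC: 08:00–12:00, 12:30–14:30, 15:00–17:00.
Priya ∩ Jun: 04:00–04:45, 06:15–09:30, 12:15–13:00.
Priya ∩ Jun ∩ Isla: 08:00–09:30, 12:30–13:00.
Windows ≥ 90 min: 08:00–09:30.
Earliest such window starts at 08:00.

08:00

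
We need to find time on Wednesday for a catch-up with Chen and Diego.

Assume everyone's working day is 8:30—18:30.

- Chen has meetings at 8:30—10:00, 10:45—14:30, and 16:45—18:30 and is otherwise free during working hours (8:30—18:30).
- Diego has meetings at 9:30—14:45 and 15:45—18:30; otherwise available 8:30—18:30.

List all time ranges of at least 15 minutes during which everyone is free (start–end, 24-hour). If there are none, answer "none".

14:45–15:45

Chen free within 08:30–18:30: 10:00–10:45, 14:30–16:45.
Diego free within 08:30–18:30: 08:30–09:30, 14:45–15:45.
Chen ∩ Diego: 14:45–15:45.
Windows ≥ 15 min: 14:45–15:45.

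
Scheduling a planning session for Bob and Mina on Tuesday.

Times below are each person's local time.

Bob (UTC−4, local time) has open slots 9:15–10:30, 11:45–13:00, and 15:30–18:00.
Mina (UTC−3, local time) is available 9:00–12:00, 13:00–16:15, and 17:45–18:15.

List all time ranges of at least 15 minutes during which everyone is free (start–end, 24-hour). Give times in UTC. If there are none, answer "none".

Bob → UTC: 13:15–14:30, 15:45–17:00, 19:30–22:00.
Mina → UTC: 12:00–15:00, 16:00–19:15, 20:45–21:15.
Bob ∩ Mina: 13:15–14:30, 16:00–17:00, 20:45–21:15.
Windows ≥ 15 min: 13:15–14:30, 16:00–17:00, 20:45–21:15.

13:15–14:30, 16:00–17:00, 20:45–21:15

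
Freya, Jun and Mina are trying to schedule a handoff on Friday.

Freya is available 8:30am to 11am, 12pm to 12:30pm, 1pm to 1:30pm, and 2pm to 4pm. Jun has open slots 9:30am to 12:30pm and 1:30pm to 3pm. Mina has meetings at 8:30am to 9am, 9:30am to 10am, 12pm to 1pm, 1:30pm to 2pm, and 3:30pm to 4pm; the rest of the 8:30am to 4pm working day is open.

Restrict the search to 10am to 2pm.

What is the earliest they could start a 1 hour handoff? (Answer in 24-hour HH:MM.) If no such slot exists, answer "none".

10:00

Mina free within 08:30–16:00: 09:00–09:30, 10:00–12:00, 13:00–13:30, 14:00–15:30.
Freya ∩ Jun: 09:30–11:00, 12:00–12:30, 14:00–15:00.
Freya ∩ Jun ∩ Mina: 10:00–11:00, 14:00–15:00.
Restricted to 10:00–14:00: 10:00–11:00.
Windows ≥ 60 min: 10:00–11:00.
Earliest such window starts at 10:00.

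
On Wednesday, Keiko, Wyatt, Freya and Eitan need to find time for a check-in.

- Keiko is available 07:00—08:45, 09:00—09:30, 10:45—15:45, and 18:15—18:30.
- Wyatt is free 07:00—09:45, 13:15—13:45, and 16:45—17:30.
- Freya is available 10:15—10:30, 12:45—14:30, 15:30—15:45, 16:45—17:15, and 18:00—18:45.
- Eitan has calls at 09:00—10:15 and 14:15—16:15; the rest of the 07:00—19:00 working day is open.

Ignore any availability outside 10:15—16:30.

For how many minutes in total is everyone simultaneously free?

Eitan free within 07:00–19:00: 07:00–09:00, 10:15–14:15, 16:15–19:00.
Keiko ∩ Wyatt: 07:00–08:45, 09:00–09:30, 13:15–13:45.
Keiko ∩ Wyatt ∩ Freya: 13:15–13:45.
Keiko ∩ Wyatt ∩ Freya ∩ Eitan: 13:15–13:45.
Restricted to 10:15–16:30: 13:15–13:45.
Total common minutes: 30.

30 minutes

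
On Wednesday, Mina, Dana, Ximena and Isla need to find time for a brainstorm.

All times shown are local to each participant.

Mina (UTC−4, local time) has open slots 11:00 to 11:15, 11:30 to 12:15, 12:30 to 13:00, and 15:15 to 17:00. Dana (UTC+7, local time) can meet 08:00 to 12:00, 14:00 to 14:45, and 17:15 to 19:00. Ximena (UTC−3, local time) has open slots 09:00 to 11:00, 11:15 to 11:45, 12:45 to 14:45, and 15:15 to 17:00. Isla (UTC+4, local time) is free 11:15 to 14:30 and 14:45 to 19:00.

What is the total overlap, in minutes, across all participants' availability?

0 minutes

Mina → UTC: 15:00–15:15, 15:30–16:15, 16:30–17:00, 19:15–21:00.
Dana → UTC: 01:00–05:00, 07:00–07:45, 10:15–12:00.
Ximena → UTC: 12:00–14:00, 14:15–14:45, 15:45–17:45, 18:15–20:00.
Isla → UTC: 07:15–10:30, 10:45–15:00.
Mina ∩ Dana: (none).
Mina ∩ Dana ∩ Ximena: (none).
Mina ∩ Dana ∩ Ximena ∩ Isla: (none).
Total common minutes: 0.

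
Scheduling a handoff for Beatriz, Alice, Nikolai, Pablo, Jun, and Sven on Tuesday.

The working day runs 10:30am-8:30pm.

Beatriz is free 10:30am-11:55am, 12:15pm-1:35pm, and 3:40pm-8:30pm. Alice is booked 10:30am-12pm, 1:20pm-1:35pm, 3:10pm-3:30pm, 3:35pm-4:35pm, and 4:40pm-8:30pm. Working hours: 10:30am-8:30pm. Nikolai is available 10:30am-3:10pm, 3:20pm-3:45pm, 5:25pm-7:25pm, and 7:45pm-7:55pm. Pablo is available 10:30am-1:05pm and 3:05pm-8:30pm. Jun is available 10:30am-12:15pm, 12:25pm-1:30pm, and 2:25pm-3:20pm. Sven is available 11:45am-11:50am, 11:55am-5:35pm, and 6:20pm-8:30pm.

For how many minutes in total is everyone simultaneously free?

Alice free within 10:30–20:30: 12:00–13:20, 13:35–15:10, 15:30–15:35, 16:35–16:40.
Beatriz ∩ Alice: 12:15–13:20, 16:35–16:40.
Beatriz ∩ Alice ∩ Nikolai: 12:15–13:20.
Beatriz ∩ Alice ∩ Nikolai ∩ Pablo: 12:15–13:05.
Beatriz ∩ Alice ∩ Nikolai ∩ Pablo ∩ Jun: 12:25–13:05.
Beatriz ∩ Alice ∩ Nikolai ∩ Pablo ∩ Jun ∩ Sven: 12:25–13:05.
Total common minutes: 40.

40 minutes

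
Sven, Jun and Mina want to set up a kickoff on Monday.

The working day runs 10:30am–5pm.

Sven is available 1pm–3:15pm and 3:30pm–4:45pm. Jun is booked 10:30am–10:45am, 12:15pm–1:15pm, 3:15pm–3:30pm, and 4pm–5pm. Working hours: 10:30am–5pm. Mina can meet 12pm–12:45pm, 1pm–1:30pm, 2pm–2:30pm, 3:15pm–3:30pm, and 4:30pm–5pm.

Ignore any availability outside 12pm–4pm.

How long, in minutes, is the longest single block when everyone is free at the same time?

30 minutes

Jun free within 10:30–17:00: 10:45–12:15, 13:15–15:15, 15:30–16:00.
Sven ∩ Jun: 13:15–15:15, 15:30–16:00.
Sven ∩ Jun ∩ Mina: 13:15–13:30, 14:00–14:30.
Restricted to 12:00–16:00: 13:15–13:30, 14:00–14:30.
Common window lengths: 15, 30 min; longest is 30.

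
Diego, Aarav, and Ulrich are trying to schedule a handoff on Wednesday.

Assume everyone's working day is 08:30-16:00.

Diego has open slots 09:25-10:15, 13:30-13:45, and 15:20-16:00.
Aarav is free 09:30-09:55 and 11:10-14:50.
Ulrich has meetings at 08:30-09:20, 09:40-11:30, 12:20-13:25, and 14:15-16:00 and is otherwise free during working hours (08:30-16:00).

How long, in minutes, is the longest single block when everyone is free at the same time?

15 minutes

Ulrich free within 08:30–16:00: 09:20–09:40, 11:30–12:20, 13:25–14:15.
Diego ∩ Aarav: 09:30–09:55, 13:30–13:45.
Diego ∩ Aarav ∩ Ulrich: 09:30–09:40, 13:30–13:45.
Common window lengths: 10, 15 min; longest is 15.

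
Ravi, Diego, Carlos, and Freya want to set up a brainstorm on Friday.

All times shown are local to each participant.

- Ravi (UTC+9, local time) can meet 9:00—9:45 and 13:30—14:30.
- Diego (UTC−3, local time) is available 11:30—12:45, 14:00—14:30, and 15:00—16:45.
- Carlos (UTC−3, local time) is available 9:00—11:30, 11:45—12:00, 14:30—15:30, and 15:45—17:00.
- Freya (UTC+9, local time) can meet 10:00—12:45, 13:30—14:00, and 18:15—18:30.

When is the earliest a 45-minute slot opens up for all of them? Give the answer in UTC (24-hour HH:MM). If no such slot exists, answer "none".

Ravi → UTC: 00:00–00:45, 04:30–05:30.
Diego → UTC: 14:30–15:45, 17:00–17:30, 18:00–19:45.
Carlos → UTC: 12:00–14:30, 14:45–15:00, 17:30–18:30, 18:45–20:00.
Freya → UTC: 01:00–03:45, 04:30–05:00, 09:15–09:30.
Ravi ∩ Diego: (none).
Ravi ∩ Diego ∩ Carlos: (none).
Ravi ∩ Diego ∩ Carlos ∩ Freya: (none).
Windows ≥ 45 min: (none).

none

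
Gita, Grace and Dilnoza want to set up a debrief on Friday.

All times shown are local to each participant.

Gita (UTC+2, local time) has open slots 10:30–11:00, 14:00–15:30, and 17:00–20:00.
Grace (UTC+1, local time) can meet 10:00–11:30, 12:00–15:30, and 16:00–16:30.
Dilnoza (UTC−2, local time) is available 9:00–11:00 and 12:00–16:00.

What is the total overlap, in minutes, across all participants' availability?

Gita → UTC: 08:30–09:00, 12:00–13:30, 15:00–18:00.
Grace → UTC: 09:00–10:30, 11:00–14:30, 15:00–15:30.
Dilnoza → UTC: 11:00–13:00, 14:00–18:00.
Gita ∩ Grace: 12:00–13:30, 15:00–15:30.
Gita ∩ Grace ∩ Dilnoza: 12:00–13:00, 15:00–15:30.
Total common minutes: 60 + 30 = 90.

90 minutes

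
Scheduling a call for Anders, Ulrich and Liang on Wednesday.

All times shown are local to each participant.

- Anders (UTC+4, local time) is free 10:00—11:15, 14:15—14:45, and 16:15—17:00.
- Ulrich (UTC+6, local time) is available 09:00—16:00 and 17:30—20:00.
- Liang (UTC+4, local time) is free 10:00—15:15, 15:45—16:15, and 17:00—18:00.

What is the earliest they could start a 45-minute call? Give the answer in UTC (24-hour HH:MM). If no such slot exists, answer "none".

06:00

Anders → UTC: 06:00–07:15, 10:15–10:45, 12:15–13:00.
Ulrich → UTC: 03:00–10:00, 11:30–14:00.
Liang → UTC: 06:00–11:15, 11:45–12:15, 13:00–14:00.
Anders ∩ Ulrich: 06:00–07:15, 12:15–13:00.
Anders ∩ Ulrich ∩ Liang: 06:00–07:15.
Windows ≥ 45 min: 06:00–07:15.
Earliest such window starts at 06:00.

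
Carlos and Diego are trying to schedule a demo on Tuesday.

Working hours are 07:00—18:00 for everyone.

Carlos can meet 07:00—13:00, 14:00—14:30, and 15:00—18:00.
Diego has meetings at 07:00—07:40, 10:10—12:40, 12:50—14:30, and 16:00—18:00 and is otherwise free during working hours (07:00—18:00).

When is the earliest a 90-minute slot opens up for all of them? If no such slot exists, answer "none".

Diego free within 07:00–18:00: 07:40–10:10, 12:40–12:50, 14:30–16:00.
Carlos ∩ Diego: 07:40–10:10, 12:40–12:50, 15:00–16:00.
Windows ≥ 90 min: 07:40–10:10.
Earliest such window starts at 07:40.

07:40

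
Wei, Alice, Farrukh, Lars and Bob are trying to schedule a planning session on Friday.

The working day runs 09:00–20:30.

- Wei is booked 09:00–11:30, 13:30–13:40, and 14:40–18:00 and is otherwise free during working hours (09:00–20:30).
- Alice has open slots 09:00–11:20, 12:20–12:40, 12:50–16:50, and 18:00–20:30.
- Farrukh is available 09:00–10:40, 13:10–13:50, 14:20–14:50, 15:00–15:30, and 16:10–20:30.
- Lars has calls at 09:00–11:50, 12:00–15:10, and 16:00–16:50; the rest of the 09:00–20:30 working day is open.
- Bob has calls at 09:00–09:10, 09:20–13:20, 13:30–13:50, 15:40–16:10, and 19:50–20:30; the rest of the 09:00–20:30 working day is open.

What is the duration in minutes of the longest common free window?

Wei free within 09:00–20:30: 11:30–13:30, 13:40–14:40, 18:00–20:30.
Lars free within 09:00–20:30: 11:50–12:00, 15:10–16:00, 16:50–20:30.
Bob free within 09:00–20:30: 09:10–09:20, 13:20–13:30, 13:50–15:40, 16:10–19:50.
Wei ∩ Alice: 12:20–12:40, 12:50–13:30, 13:40–14:40, 18:00–20:30.
Wei ∩ Alice ∩ Farrukh: 13:10–13:30, 13:40–13:50, 14:20–14:40, 18:00–20:30.
Wei ∩ Alice ∩ Farrukh ∩ Lars: 18:00–20:30.
Wei ∩ Alice ∩ Farrukh ∩ Lars ∩ Bob: 18:00–19:50.
Single common window of 110 minutes.

110 minutes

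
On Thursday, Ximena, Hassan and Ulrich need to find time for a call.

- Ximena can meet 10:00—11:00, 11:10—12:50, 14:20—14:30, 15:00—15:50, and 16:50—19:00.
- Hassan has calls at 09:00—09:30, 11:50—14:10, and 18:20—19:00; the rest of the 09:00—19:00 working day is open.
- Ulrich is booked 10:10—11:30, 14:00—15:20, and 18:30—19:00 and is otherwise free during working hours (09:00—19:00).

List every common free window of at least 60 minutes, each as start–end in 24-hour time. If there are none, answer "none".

Hassan free within 09:00–19:00: 09:30–11:50, 14:10–18:20.
Ulrich free within 09:00–19:00: 09:00–10:10, 11:30–14:00, 15:20–18:30.
Ximena ∩ Hassan: 10:00–11:00, 11:10–11:50, 14:20–14:30, 15:00–15:50, 16:50–18:20.
Ximena ∩ Hassan ∩ Ulrich: 10:00–10:10, 11:30–11:50, 15:20–15:50, 16:50–18:20.
Windows ≥ 60 min: 16:50–18:20.

16:50–18:20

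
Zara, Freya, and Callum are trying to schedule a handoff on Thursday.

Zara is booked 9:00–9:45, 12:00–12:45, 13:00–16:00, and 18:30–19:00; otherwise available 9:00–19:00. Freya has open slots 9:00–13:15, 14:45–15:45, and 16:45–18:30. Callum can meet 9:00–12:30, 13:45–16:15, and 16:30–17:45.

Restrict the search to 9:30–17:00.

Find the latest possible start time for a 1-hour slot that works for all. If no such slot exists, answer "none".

11:00

Zara free within 09:00–19:00: 09:45–12:00, 12:45–13:00, 16:00–18:30.
Zara ∩ Freya: 09:45–12:00, 12:45–13:00, 16:45–18:30.
Zara ∩ Freya ∩ Callum: 09:45–12:00, 16:45–17:45.
Restricted to 09:30–17:00: 09:45–12:00, 16:45–17:00.
Windows ≥ 60 min: 09:45–12:00.
Latest start in the last window 09:45–12:00 is 12:00 − 60 min = 11:00.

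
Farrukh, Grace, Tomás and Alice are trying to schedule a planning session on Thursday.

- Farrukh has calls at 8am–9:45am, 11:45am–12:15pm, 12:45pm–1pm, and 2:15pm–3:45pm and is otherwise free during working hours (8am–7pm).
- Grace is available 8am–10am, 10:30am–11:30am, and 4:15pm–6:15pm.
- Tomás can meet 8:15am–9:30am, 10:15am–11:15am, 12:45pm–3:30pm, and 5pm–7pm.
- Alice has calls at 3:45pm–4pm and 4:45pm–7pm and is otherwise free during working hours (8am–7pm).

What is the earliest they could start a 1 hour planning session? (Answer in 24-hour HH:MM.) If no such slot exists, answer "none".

none

Farrukh free within 08:00–19:00: 09:45–11:45, 12:15–12:45, 13:00–14:15, 15:45–19:00.
Alice free within 08:00–19:00: 08:00–15:45, 16:00–16:45.
Farrukh ∩ Grace: 09:45–10:00, 10:30–11:30, 16:15–18:15.
Farrukh ∩ Grace ∩ Tomás: 10:30–11:15, 17:00–18:15.
Farrukh ∩ Grace ∩ Tomás ∩ Alice: 10:30–11:15.
Windows ≥ 60 min: (none).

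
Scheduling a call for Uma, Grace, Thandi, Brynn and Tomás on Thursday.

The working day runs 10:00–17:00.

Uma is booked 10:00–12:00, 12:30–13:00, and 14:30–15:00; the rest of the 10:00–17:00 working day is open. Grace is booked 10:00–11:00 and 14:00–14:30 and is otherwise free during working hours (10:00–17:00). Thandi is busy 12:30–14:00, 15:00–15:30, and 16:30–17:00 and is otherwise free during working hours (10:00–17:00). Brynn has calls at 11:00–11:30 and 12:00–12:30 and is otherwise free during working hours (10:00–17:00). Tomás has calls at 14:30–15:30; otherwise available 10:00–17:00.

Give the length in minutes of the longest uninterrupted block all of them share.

Uma free within 10:00–17:00: 12:00–12:30, 13:00–14:30, 15:00–17:00.
Grace free within 10:00–17:00: 11:00–14:00, 14:30–17:00.
Thandi free within 10:00–17:00: 10:00–12:30, 14:00–15:00, 15:30–16:30.
Brynn free within 10:00–17:00: 10:00–11:00, 11:30–12:00, 12:30–17:00.
Tomás free within 10:00–17:00: 10:00–14:30, 15:30–17:00.
Uma ∩ Grace: 12:00–12:30, 13:00–14:00, 15:00–17:00.
Uma ∩ Grace ∩ Thandi: 12:00–12:30, 15:30–16:30.
Uma ∩ Grace ∩ Thandi ∩ Brynn: 15:30–16:30.
Uma ∩ Grace ∩ Thandi ∩ Brynn ∩ Tomás: 15:30–16:30.
Single common window of 60 minutes.

60 minutes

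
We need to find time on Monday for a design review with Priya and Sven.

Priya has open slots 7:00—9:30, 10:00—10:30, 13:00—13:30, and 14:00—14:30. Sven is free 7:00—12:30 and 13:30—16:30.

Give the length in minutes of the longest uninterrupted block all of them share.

Priya ∩ Sven: 07:00–09:30, 10:00–10:30, 14:00–14:30.
Common window lengths: 150, 30, 30 min; longest is 150.

150 minutes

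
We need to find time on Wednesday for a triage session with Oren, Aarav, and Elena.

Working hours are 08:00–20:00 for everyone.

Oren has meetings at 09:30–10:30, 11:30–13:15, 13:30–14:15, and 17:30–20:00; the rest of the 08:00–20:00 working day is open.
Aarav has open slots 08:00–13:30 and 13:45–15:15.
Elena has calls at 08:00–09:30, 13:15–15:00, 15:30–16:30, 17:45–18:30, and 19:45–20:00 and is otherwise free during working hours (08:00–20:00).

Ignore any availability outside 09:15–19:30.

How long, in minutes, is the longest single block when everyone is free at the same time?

60 minutes

Oren free within 08:00–20:00: 08:00–09:30, 10:30–11:30, 13:15–13:30, 14:15–17:30.
Elena free within 08:00–20:00: 09:30–13:15, 15:00–15:30, 16:30–17:45, 18:30–19:45.
Oren ∩ Aarav: 08:00–09:30, 10:30–11:30, 13:15–13:30, 14:15–15:15.
Oren ∩ Aarav ∩ Elena: 10:30–11:30, 15:00–15:15.
Restricted to 09:15–19:30: 10:30–11:30, 15:00–15:15.
Common window lengths: 60, 15 min; longest is 60.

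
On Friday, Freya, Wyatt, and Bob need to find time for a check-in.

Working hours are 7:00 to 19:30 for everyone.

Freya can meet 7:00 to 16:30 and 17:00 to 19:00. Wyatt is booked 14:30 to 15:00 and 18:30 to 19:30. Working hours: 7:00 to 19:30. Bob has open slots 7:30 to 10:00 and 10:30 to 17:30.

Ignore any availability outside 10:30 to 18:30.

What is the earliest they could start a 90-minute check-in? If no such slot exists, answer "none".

10:30

Wyatt free within 07:00–19:30: 07:00–14:30, 15:00–18:30.
Freya ∩ Wyatt: 07:00–14:30, 15:00–16:30, 17:00–18:30.
Freya ∩ Wyatt ∩ Bob: 07:30–10:00, 10:30–14:30, 15:00–16:30, 17:00–17:30.
Restricted to 10:30–18:30: 10:30–14:30, 15:00–16:30, 17:00–17:30.
Windows ≥ 90 min: 10:30–14:30, 15:00–16:30.
Earliest such window starts at 10:30.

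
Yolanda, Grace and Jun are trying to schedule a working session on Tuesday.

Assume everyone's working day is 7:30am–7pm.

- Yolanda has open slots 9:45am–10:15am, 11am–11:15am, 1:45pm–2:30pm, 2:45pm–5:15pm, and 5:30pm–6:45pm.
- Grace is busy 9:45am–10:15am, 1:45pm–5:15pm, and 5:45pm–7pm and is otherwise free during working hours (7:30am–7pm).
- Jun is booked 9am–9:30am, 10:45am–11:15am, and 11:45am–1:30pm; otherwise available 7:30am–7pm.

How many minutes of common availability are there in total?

15 minutes

Grace free within 07:30–19:00: 07:30–09:45, 10:15–13:45, 17:15–17:45.
Jun free within 07:30–19:00: 07:30–09:00, 09:30–10:45, 11:15–11:45, 13:30–19:00.
Yolanda ∩ Grace: 11:00–11:15, 17:30–17:45.
Yolanda ∩ Grace ∩ Jun: 17:30–17:45.
Total common minutes: 15.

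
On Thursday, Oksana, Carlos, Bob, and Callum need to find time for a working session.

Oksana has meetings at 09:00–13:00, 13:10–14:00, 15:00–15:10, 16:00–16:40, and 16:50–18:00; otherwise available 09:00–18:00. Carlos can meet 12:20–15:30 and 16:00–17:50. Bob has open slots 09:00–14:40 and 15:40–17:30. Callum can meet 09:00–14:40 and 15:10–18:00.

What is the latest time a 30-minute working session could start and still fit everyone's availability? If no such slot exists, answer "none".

14:10

Oksana free within 09:00–18:00: 13:00–13:10, 14:00–15:00, 15:10–16:00, 16:40–16:50.
Oksana ∩ Carlos: 13:00–13:10, 14:00–15:00, 15:10–15:30, 16:40–16:50.
Oksana ∩ Carlos ∩ Bob: 13:00–13:10, 14:00–14:40, 16:40–16:50.
Oksana ∩ Carlos ∩ Bob ∩ Callum: 13:00–13:10, 14:00–14:40, 16:40–16:50.
Windows ≥ 30 min: 14:00–14:40.
Latest start in the last window 14:00–14:40 is 14:40 − 30 min = 14:10.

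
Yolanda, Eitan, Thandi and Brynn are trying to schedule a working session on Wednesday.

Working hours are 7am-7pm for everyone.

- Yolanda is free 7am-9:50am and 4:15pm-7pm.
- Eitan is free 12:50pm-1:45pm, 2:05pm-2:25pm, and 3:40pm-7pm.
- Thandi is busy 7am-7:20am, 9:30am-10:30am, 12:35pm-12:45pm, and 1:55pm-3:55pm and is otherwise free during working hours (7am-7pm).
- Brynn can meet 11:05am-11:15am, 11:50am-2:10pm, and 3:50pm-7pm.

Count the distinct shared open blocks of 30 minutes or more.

1

Thandi free within 07:00–19:00: 07:20–09:30, 10:30–12:35, 12:45–13:55, 15:55–19:00.
Yolanda ∩ Eitan: 16:15–19:00.
Yolanda ∩ Eitan ∩ Thandi: 16:15–19:00.
Yolanda ∩ Eitan ∩ Thandi ∩ Brynn: 16:15–19:00.
Windows ≥ 30 min: 16:15–19:00.
That's 1 window.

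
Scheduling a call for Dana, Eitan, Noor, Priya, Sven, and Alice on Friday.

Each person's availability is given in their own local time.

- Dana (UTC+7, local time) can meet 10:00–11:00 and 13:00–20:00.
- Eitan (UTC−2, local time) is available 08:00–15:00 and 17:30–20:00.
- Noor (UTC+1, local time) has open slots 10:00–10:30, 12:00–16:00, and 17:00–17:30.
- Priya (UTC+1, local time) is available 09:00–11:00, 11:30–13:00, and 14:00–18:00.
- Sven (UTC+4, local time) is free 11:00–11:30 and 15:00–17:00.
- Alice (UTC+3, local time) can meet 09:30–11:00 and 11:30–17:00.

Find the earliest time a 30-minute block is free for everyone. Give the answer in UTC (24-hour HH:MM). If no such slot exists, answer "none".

11:00

Dana → UTC: 03:00–04:00, 06:00–13:00.
Eitan → UTC: 10:00–17:00, 19:30–22:00.
Noor → UTC: 09:00–09:30, 11:00–15:00, 16:00–16:30.
Priya → UTC: 08:00–10:00, 10:30–12:00, 13:00–17:00.
Sven → UTC: 07:00–07:30, 11:00–13:00.
Alice → UTC: 06:30–08:00, 08:30–14:00.
Dana ∩ Eitan: 10:00–13:00.
Dana ∩ Eitan ∩ Noor: 11:00–13:00.
Dana ∩ Eitan ∩ Noor ∩ Priya: 11:00–12:00.
Dana ∩ Eitan ∩ Noor ∩ Priya ∩ Sven: 11:00–12:00.
Dana ∩ Eitan ∩ Noor ∩ Priya ∩ Sven ∩ Alice: 11:00–12:00.
Windows ≥ 30 min: 11:00–12:00.
Earliest such window starts at 11:00.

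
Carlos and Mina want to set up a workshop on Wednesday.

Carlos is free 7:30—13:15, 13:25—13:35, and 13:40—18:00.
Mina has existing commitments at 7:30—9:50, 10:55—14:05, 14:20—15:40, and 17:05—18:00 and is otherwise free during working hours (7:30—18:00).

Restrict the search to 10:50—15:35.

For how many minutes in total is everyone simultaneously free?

Mina free within 07:30–18:00: 09:50–10:55, 14:05–14:20, 15:40–17:05.
Carlos ∩ Mina: 09:50–10:55, 14:05–14:20, 15:40–17:05.
Restricted to 10:50–15:35: 10:50–10:55, 14:05–14:20.
Total common minutes: 5 + 15 = 20.

20 minutes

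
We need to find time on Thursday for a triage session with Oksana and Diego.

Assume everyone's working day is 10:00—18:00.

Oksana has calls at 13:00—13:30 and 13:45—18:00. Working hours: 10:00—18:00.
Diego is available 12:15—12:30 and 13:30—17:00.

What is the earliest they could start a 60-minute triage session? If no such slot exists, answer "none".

none

Oksana free within 10:00–18:00: 10:00–13:00, 13:30–13:45.
Oksana ∩ Diego: 12:15–12:30, 13:30–13:45.
Windows ≥ 60 min: (none).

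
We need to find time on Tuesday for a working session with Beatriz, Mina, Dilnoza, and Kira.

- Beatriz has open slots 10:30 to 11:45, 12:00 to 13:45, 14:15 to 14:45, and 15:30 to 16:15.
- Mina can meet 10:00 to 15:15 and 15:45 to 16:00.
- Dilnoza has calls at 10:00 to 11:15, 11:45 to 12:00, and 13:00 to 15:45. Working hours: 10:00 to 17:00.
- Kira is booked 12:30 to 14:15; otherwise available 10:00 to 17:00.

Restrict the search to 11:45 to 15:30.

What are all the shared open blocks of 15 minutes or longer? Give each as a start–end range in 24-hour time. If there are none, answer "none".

Dilnoza free within 10:00–17:00: 11:15–11:45, 12:00–13:00, 15:45–17:00.
Kira free within 10:00–17:00: 10:00–12:30, 14:15–17:00.
Beatriz ∩ Mina: 10:30–11:45, 12:00–13:45, 14:15–14:45, 15:45–16:00.
Beatriz ∩ Mina ∩ Dilnoza: 11:15–11:45, 12:00–13:00, 15:45–16:00.
Beatriz ∩ Mina ∩ Dilnoza ∩ Kira: 11:15–11:45, 12:00–12:30, 15:45–16:00.
Restricted to 11:45–15:30: 12:00–12:30.
Windows ≥ 15 min: 12:00–12:30.

12:00–12:30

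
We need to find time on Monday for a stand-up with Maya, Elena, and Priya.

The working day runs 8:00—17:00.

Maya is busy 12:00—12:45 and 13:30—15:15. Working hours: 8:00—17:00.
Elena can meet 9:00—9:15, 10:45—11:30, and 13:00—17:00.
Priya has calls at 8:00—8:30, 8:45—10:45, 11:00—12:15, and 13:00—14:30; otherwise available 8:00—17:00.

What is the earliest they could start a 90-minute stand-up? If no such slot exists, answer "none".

Maya free within 08:00–17:00: 08:00–12:00, 12:45–13:30, 15:15–17:00.
Priya free within 08:00–17:00: 08:30–08:45, 10:45–11:00, 12:15–13:00, 14:30–17:00.
Maya ∩ Elena: 09:00–09:15, 10:45–11:30, 13:00–13:30, 15:15–17:00.
Maya ∩ Elena ∩ Priya: 10:45–11:00, 15:15–17:00.
Windows ≥ 90 min: 15:15–17:00.
Earliest such window starts at 15:15.

15:15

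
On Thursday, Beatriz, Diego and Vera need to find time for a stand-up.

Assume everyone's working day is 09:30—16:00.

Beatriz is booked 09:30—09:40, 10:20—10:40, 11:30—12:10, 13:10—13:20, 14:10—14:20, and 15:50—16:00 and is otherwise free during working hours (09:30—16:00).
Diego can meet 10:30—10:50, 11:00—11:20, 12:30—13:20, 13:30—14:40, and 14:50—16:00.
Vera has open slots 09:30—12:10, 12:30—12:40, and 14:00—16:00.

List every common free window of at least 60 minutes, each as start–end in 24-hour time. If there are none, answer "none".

Beatriz free within 09:30–16:00: 09:40–10:20, 10:40–11:30, 12:10–13:10, 13:20–14:10, 14:20–15:50.
Beatriz ∩ Diego: 10:40–10:50, 11:00–11:20, 12:30–13:10, 13:30–14:10, 14:20–14:40, 14:50–15:50.
Beatriz ∩ Diego ∩ Vera: 10:40–10:50, 11:00–11:20, 12:30–12:40, 14:00–14:10, 14:20–14:40, 14:50–15:50.
Windows ≥ 60 min: 14:50–15:50.

14:50–15:50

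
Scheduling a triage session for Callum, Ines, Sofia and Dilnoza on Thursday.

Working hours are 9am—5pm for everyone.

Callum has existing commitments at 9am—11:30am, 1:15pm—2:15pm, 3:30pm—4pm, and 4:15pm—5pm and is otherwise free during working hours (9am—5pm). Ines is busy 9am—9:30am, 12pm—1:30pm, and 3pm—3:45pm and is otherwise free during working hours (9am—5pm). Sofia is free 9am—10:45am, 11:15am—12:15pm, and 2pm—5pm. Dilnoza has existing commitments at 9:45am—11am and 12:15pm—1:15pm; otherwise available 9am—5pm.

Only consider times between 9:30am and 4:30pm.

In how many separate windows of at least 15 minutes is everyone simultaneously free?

Callum free within 09:00–17:00: 11:30–13:15, 14:15–15:30, 16:00–16:15.
Ines free within 09:00–17:00: 09:30–12:00, 13:30–15:00, 15:45–17:00.
Dilnoza free within 09:00–17:00: 09:00–09:45, 11:00–12:15, 13:15–17:00.
Callum ∩ Ines: 11:30–12:00, 14:15–15:00, 16:00–16:15.
Callum ∩ Ines ∩ Sofia: 11:30–12:00, 14:15–15:00, 16:00–16:15.
Callum ∩ Ines ∩ Sofia ∩ Dilnoza: 11:30–12:00, 14:15–15:00, 16:00–16:15.
Restricted to 09:30–16:30: 11:30–12:00, 14:15–15:00, 16:00–16:15.
Windows ≥ 15 min: 11:30–12:00, 14:15–15:00, 16:00–16:15.
That's 3 windows.

3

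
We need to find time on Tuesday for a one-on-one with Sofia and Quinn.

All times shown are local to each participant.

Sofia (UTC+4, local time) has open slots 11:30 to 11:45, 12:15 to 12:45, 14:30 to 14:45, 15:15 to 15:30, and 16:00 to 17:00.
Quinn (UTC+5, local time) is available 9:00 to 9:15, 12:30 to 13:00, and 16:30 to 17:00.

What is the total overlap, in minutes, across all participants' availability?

Sofia → UTC: 07:30–07:45, 08:15–08:45, 10:30–10:45, 11:15–11:30, 12:00–13:00.
Quinn → UTC: 04:00–04:15, 07:30–08:00, 11:30–12:00.
Sofia ∩ Quinn: 07:30–07:45.
Total common minutes: 15.

15 minutes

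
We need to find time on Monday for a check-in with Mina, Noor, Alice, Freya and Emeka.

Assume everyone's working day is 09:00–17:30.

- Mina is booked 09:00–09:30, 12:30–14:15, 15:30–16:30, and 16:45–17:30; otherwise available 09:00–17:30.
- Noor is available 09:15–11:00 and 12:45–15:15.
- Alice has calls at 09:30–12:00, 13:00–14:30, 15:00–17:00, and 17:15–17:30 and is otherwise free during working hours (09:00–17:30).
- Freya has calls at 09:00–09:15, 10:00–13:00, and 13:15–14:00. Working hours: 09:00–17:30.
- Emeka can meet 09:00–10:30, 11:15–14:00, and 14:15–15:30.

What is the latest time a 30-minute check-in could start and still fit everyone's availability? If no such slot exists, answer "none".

14:30

Mina free within 09:00–17:30: 09:30–12:30, 14:15–15:30, 16:30–16:45.
Alice free within 09:00–17:30: 09:00–09:30, 12:00–13:00, 14:30–15:00, 17:00–17:15.
Freya free within 09:00–17:30: 09:15–10:00, 13:00–13:15, 14:00–17:30.
Mina ∩ Noor: 09:30–11:00, 14:15–15:15.
Mina ∩ Noor ∩ Alice: 14:30–15:00.
Mina ∩ Noor ∩ Alice ∩ Freya: 14:30–15:00.
Mina ∩ Noor ∩ Alice ∩ Freya ∩ Emeka: 14:30–15:00.
Windows ≥ 30 min: 14:30–15:00.
Latest start in the last window 14:30–15:00 is 15:00 − 30 min = 14:30.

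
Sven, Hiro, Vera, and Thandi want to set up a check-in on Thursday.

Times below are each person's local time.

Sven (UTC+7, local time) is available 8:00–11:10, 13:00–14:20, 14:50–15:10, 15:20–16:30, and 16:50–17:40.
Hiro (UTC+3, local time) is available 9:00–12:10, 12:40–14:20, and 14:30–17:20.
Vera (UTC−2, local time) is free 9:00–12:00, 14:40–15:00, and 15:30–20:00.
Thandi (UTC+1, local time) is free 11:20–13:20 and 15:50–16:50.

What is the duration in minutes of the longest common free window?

Sven → UTC: 01:00–04:10, 06:00–07:20, 07:50–08:10, 08:20–09:30, 09:50–10:40.
Hiro → UTC: 06:00–09:10, 09:40–11:20, 11:30–14:20.
Vera → UTC: 11:00–14:00, 16:40–17:00, 17:30–22:00.
Thandi → UTC: 10:20–12:20, 14:50–15:50.
Sven ∩ Hiro: 06:00–07:20, 07:50–08:10, 08:20–09:10, 09:50–10:40.
Sven ∩ Hiro ∩ Vera: (none).
Sven ∩ Hiro ∩ Vera ∩ Thandi: (none).
No common window.

0 minutes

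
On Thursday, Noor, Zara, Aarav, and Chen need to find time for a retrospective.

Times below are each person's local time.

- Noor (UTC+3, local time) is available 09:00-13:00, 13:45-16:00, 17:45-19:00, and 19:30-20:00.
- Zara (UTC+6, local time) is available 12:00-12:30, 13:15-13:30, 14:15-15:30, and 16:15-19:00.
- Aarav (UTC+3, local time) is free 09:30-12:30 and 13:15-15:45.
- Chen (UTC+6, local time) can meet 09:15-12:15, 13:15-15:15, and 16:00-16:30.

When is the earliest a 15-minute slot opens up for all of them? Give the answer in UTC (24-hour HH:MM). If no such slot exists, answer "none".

07:15

Noor → UTC: 06:00–10:00, 10:45–13:00, 14:45–16:00, 16:30–17:00.
Zara → UTC: 06:00–06:30, 07:15–07:30, 08:15–09:30, 10:15–13:00.
Aarav → UTC: 06:30–09:30, 10:15–12:45.
Chen → UTC: 03:15–06:15, 07:15–09:15, 10:00–10:30.
Noor ∩ Zara: 06:00–06:30, 07:15–07:30, 08:15–09:30, 10:45–13:00.
Noor ∩ Zara ∩ Aarav: 07:15–07:30, 08:15–09:30, 10:45–12:45.
Noor ∩ Zara ∩ Aarav ∩ Chen: 07:15–07:30, 08:15–09:15.
Windows ≥ 15 min: 07:15–07:30, 08:15–09:15.
Earliest such window starts at 07:15.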